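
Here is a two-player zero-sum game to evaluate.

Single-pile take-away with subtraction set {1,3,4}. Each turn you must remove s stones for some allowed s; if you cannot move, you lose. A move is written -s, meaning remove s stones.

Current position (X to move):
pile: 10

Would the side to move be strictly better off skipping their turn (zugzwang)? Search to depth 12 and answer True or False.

zugzwang(10, X) = False

p1 X@[10]: -1[9]+1* -3[7]+1 -4[6]-1
p2 O@[9]: -1[8]-1* -3[6]-1 -4[5]-1
p3 X@[8]: -1[7]+1* -3[5]-1 -4[4]-1
p4 O@[7]: -1[6]-1* -3[4]-1 -4[3]-1
p5 X@[6]: -1[5]-1 -3[3]-1 -4[2]+1*
p6 O@[2]: -1[1]-1*
p7 X@[1]: -1[0]+1*
p8 O@[0] terminal -1; root [10] d12
pass branch (O moves first from the same position):
  | p1 O@[10]: -1[9]+1* -3[7]+1 -4[6]-1
  | p2 X@[9]: -1[8]-1* -3[6]-1 -4[5]-1
  | p3 O@[8]: -1[7]+1* -3[5]-1 -4[4]-1
  | p4 X@[7]: -1[6]-1* -3[4]-1 -4[3]-1
  | p5 O@[6]: -1[5]-1 -3[3]-1 -4[2]+1*
  | p6 X@[2]: -1[1]-1*
  | p7 O@[1]: -1[0]+1*
  | p8 X@[0] terminal -1; root [10] d12
X moving scores +1; X passing scores -1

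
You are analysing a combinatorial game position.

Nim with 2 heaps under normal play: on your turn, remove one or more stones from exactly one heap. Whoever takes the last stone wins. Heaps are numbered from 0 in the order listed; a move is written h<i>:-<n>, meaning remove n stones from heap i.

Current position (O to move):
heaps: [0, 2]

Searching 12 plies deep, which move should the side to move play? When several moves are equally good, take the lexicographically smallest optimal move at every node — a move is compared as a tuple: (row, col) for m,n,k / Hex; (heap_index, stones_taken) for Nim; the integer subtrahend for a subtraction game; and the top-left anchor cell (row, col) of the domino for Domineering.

ply 1, O at (0,2) | h1:-1=-1→(0,1); h1:-2=+1→(0,0)*
ply 2: (0,0) is terminal -1 (X); from (0,2) depth 12

O's best at [(0,2)]: h1:-2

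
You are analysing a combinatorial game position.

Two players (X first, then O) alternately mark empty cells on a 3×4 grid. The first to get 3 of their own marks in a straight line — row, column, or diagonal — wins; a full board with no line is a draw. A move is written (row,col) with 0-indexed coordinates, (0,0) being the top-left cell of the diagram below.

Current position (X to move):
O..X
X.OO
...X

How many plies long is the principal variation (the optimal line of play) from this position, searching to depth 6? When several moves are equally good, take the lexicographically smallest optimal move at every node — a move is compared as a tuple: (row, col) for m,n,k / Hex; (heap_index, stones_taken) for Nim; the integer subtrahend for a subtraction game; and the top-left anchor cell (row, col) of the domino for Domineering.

PV length from [O..X/X.OO/...X]: 4 plies

ply 1, X at O..X/X.OO/...X | (0,1)=-1→OX.X/X.OO/...X*; (0,2)=-1→O.XX/X.OO/...X; (1,1)=-1→O..X/XXOO/...X; (2,0)=-1→O..X/X.OO/X..X; (2,1)=-1→O..X/X.OO/.X.X; (2,2)=-1→O..X/X.OO/..XX
ply 2, O at OX.X/X.OO/...X | (0,2)=+1→OXOX/X.OO/...X*; (1,1)=+1→OX.X/XOOO/...X; (2,0)=-1→OX.X/X.OO/O..X; (2,1)=-1→OX.X/X.OO/.O.X; (2,2)=-1→OX.X/X.OO/..OX
ply 3, X at OXOX/X.OO/...X | (1,1)=-1→OXOX/XXOO/...X*; (2,0)=-1→OXOX/X.OO/X..X; (2,1)=-1→OXOX/X.OO/.X.X; (2,2)=-1→OXOX/X.OO/..XX
ply 4, O at OXOX/XXOO/...X | (2,0)=-1→OXOX/XXOO/O..X; (2,1)=+0→OXOX/XXOO/.O.X; (2,2)=+1→OXOX/XXOO/..OX*
ply 5: OXOX/XXOO/..OX is terminal -1 (X); from O..X/X.OO/...X depth 6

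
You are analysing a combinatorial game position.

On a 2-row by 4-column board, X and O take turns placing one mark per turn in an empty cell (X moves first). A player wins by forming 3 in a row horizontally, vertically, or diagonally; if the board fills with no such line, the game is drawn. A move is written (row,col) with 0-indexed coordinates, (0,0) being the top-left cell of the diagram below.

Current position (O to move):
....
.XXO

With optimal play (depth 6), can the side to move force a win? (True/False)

O winning at [..../.XXO]: False

[..../.XXO] O move#1: (0,0):-1/O.../.XXO, (0,1):-1/.O../.XXO, (0,2):-1/..O./.XXO, (0,3):-1/...O/.XXO, (1,0):+0/..../OXXO*
[..../OXXO] X move#2: (0,0):+0/X.../OXXO*, (0,1):+0/.X../OXXO, (0,2):+0/..X./OXXO, (0,3):+0/...X/OXXO
[X.../OXXO] O move#3: (0,1):+0/XO../OXXO*, (0,2):+0/X.O./OXXO, (0,3):+0/X..O/OXXO
[XO../OXXO] X move#4: (0,2):+0/XOX./OXXO*, (0,3):+0/XO.X/OXXO
[XOX./OXXO] O move#5: (0,3):+0/XOXO/OXXO*
[XOXO/OXXO] end (terminal +0, X#6); searched ..../.XXO to 6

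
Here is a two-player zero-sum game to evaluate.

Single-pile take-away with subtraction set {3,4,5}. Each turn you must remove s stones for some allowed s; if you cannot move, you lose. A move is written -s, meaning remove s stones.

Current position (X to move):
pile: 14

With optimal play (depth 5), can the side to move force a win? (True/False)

X winning at [14]: True

p1 X@[14]: -3[11]-1 -4[10]+1* -5[9]+1
p2 O@[10]: -3[7]-1* -4[6]-1 -5[5]-1
p3 X@[7]: -3[4]-1 -4[3]-1 -5[2]+1*
p4 O@[2] terminal -1; root [14] d5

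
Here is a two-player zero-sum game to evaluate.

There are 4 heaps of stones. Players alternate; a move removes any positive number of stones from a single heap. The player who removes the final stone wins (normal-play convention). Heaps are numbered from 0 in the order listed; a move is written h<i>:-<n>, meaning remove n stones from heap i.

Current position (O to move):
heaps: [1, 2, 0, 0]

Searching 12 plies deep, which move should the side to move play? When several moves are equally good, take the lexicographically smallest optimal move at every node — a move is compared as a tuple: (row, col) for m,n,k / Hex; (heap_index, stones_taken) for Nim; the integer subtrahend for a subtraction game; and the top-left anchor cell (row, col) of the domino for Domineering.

[(1,2,0,0)] O move#1: h0:-1:-1/(0,2,0,0), h1:-1:+1/(1,1,0,0)*, h1:-2:-1/(1,0,0,0)
[(1,1,0,0)] X move#2: h0:-1:-1/(0,1,0,0)*, h1:-1:-1/(1,0,0,0)
[(0,1,0,0)] O move#3: h1:-1:+1/(0,0,0,0)*
[(0,0,0,0)] end (terminal -1, X#4); searched (1,2,0,0) to 12

O's best at [(1,2,0,0)]: h1:-1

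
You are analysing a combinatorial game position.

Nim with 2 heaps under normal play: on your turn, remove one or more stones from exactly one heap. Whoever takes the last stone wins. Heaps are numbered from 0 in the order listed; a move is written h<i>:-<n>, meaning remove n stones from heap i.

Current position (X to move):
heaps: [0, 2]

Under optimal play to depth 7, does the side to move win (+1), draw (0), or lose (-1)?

p1 X@[(0,2)]: h1:-1[(0,1)]-1 h1:-2[(0,0)]+1*
p2 O@[(0,0)] terminal -1; root [(0,2)] d7

value((0,2), X) = +1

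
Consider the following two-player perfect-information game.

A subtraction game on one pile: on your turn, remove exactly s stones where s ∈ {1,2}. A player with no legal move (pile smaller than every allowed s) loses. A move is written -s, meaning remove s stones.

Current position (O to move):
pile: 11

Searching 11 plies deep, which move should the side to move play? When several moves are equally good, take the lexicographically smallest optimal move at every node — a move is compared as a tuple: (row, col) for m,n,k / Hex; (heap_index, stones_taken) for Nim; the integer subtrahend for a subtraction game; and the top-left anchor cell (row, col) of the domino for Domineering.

p1 O@[11]: -1[10]-1 -2[9]+1*
p2 X@[9]: -1[8]-1* -2[7]-1
p3 O@[8]: -1[7]-1 -2[6]+1*
p4 X@[6]: -1[5]-1* -2[4]-1
p5 O@[5]: -1[4]-1 -2[3]+1*
p6 X@[3]: -1[2]-1* -2[1]-1
p7 O@[2]: -1[1]-1 -2[0]+1*
p8 X@[0] terminal -1; root [11] d11

O's best at [11]: -2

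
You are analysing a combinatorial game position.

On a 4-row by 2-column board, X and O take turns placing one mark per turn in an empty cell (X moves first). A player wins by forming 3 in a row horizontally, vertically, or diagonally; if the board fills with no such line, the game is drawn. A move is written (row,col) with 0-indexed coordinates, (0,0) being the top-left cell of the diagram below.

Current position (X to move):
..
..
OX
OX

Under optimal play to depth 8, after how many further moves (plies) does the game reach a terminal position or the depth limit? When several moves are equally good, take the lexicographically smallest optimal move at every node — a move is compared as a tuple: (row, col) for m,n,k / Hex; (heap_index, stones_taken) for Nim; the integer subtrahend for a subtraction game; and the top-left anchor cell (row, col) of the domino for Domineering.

p1 X@[../../OX/OX]: (0,0)[X./../OX/OX]-1 (0,1)[.X/../OX/OX]-1 (1,0)[../X./OX/OX]+0 (1,1)[../.X/OX/OX]+1*
p2 O@[../.X/OX/OX] terminal -1; root [../../OX/OX] d8

PV length from [../../OX/OX]: 1 ply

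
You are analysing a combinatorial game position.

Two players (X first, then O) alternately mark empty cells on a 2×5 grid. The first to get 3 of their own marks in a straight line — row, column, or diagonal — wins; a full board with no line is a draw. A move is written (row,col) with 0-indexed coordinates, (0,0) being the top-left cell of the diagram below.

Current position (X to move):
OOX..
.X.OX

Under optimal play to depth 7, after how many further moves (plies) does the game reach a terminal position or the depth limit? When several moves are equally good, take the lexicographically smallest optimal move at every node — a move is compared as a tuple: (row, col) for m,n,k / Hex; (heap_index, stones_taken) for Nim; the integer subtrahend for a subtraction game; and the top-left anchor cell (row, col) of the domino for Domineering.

p1 X@[OOX../.X.OX]: (0,3)[OOXX./.X.OX]+0* (0,4)[OOX.X/.X.OX]+0 (1,0)[OOX../XX.OX]+0 (1,2)[OOX../.XXOX]+0
p2 O@[OOXX./.X.OX]: (0,4)[OOXXO/.X.OX]+0* (1,0)[OOXX./OX.OX]-1 (1,2)[OOXX./.XOOX]-1
p3 X@[OOXXO/.X.OX]: (1,0)[OOXXO/XX.OX]+0* (1,2)[OOXXO/.XXOX]+0
p4 O@[OOXXO/XX.OX]: (1,2)[OOXXO/XXOOX]+0*
p5 X@[OOXXO/XXOOX] terminal +0; root [OOX../.X.OX] d7

PV length from [OOX../.X.OX]: 4 plies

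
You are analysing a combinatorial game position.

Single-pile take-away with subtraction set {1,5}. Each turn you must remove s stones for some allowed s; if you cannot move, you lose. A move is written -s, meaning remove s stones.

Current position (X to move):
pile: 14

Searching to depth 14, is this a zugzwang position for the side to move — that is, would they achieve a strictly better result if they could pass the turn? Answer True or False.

ply 1, X at 14 | -1=-1→13*; -5=-1→9
ply 2, O at 13 | -1=+1→12*; -5=+1→8
ply 3, X at 12 | -1=-1→11*; -5=-1→7
ply 4, O at 11 | -1=+1→10*; -5=+1→6
ply 5, X at 10 | -1=-1→9*; -5=-1→5
ply 6, O at 9 | -1=+1→8*; -5=+1→4
ply 7, X at 8 | -1=-1→7*; -5=-1→3
ply 8, O at 7 | -1=+1→6*; -5=+1→2
ply 9, X at 6 | -1=-1→5*; -5=-1→1
ply 10, O at 5 | -1=+1→4*; -5=+1→0
ply 11, X at 4 | -1=-1→3*
ply 12, O at 3 | -1=+1→2*
ply 13, X at 2 | -1=-1→1*
ply 14, O at 1 | -1=+1→0*
ply 15: 0 is terminal -1 (X); from 14 depth 14
suppose X passes — search the same position with O to move:
pass> ply 1, O at 14 | -1=-1→13*; -5=-1→9
pass> ply 2, X at 13 | -1=+1→12*; -5=+1→8
pass> ply 3, O at 12 | -1=-1→11*; -5=-1→7
pass> ply 4, X at 11 | -1=+1→10*; -5=+1→6
pass> ply 5, O at 10 | -1=-1→9*; -5=-1→5
pass> ply 6, X at 9 | -1=+1→8*; -5=+1→4
pass> ply 7, O at 8 | -1=-1→7*; -5=-1→3
pass> ply 8, X at 7 | -1=+1→6*; -5=+1→2
pass> ply 9, O at 6 | -1=-1→5*; -5=-1→1
pass> ply 10, X at 5 | -1=+1→4*; -5=+1→0
pass> ply 11, O at 4 | -1=-1→3*
pass> ply 12, X at 3 | -1=+1→2*
pass> ply 13, O at 2 | -1=-1→1*
pass> ply 14, X at 1 | -1=+1→0*
pass> ply 15: 0 is terminal -1 (O); from 14 depth 14
for X: play -1, pass +1

zugzwang(14, X) = True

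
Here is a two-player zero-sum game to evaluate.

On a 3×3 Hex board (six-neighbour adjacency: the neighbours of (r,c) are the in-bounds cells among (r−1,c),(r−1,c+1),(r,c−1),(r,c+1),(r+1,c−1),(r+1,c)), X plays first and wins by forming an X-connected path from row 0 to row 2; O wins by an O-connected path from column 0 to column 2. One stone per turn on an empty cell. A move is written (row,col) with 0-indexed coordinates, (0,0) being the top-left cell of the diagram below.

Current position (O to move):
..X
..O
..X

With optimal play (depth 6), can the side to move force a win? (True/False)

ply 1, O at ..X/..O/..X | (0,0)=-1→O.X/..O/..X; (0,1)=-1→.OX/..O/..X; (1,0)=-1→..X/O.O/..X; (1,1)=+1→..X/.OO/..X*; (2,0)=+1→..X/..O/O.X; (2,1)=-1→..X/..O/.OX
ply 2, X at ..X/.OO/..X | (0,0)=-1→X.X/.OO/..X*; (0,1)=-1→.XX/.OO/..X; (1,0)=-1→..X/XOO/..X; (2,0)=-1→..X/.OO/X.X; (2,1)=-1→..X/.OO/.XX
ply 3, O at X.X/.OO/..X | (0,1)=+1→XOX/.OO/..X*; (1,0)=+1→X.X/OOO/..X; (2,0)=+1→X.X/.OO/O.X; (2,1)=+1→X.X/.OO/.OX
ply 4, X at XOX/.OO/..X | (1,0)=-1→XOX/XOO/..X*; (2,0)=-1→XOX/.OO/X.X; (2,1)=-1→XOX/.OO/.XX
ply 5, O at XOX/XOO/..X | (2,0)=+1→XOX/XOO/O.X*; (2,1)=-1→XOX/XOO/.OX
ply 6: XOX/XOO/O.X is terminal -1 (X); from ..X/..O/..X depth 6

O winning at [..X/..O/..X]: True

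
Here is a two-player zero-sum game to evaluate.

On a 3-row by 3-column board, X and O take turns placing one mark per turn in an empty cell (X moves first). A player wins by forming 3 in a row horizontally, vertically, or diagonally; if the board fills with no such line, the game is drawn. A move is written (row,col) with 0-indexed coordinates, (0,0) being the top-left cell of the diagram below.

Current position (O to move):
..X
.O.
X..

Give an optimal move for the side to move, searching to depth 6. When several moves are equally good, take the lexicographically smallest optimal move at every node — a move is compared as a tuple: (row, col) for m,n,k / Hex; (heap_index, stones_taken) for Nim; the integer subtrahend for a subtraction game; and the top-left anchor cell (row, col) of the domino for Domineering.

O's best at [..X/.O./X..]: (0,1)

p1 O@[..X/.O./X..]: (0,0)[O.X/.O./X..]-1 (0,1)[.OX/.O./X..]+0* (1,0)[..X/OO./X..]+0 (1,2)[..X/.OO/X..]+0 (2,1)[..X/.O./XO.]+0 (2,2)[..X/.O./X.O]-1
p2 X@[.OX/.O./X..]: (0,0)[XOX/.O./X..]-1 (1,0)[.OX/XO./X..]-1 (1,2)[.OX/.OX/X..]-1 (2,1)[.OX/.O./XX.]+0* (2,2)[.OX/.O./X.X]-1
p3 O@[.OX/.O./XX.]: (0,0)[OOX/.O./XX.]-1 (1,0)[.OX/OO./XX.]-1 (1,2)[.OX/.OO/XX.]-1 (2,2)[.OX/.O./XXO]+0*
p4 X@[.OX/.O./XXO]: (0,0)[XOX/.O./XXO]+0* (1,0)[.OX/XO./XXO]-1 (1,2)[.OX/.OX/XXO]-1
p5 O@[XOX/.O./XXO]: (1,0)[XOX/OO./XXO]+0* (1,2)[XOX/.OO/XXO]-1
p6 X@[XOX/OO./XXO]: (1,2)[XOX/OOX/XXO]+0*
p7 O@[XOX/OOX/XXO] terminal +0; root [..X/.O./X..] d6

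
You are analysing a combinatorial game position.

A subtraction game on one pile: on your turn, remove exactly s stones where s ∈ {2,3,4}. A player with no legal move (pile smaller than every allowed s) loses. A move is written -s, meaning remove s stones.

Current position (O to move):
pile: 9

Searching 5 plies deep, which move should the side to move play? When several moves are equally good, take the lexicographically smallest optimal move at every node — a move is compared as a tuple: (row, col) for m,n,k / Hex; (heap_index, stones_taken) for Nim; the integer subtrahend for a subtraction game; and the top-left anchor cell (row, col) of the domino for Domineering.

O's best at [9]: -2

ply 1, O at 9 | -2=+1→7*; -3=+1→6; -4=-1→5
ply 2, X at 7 | -2=-1→5*; -3=-1→4; -4=-1→3
ply 3, O at 5 | -2=-1→3; -3=-1→2; -4=+1→1*
ply 4: 1 is terminal -1 (X); from 9 depth 5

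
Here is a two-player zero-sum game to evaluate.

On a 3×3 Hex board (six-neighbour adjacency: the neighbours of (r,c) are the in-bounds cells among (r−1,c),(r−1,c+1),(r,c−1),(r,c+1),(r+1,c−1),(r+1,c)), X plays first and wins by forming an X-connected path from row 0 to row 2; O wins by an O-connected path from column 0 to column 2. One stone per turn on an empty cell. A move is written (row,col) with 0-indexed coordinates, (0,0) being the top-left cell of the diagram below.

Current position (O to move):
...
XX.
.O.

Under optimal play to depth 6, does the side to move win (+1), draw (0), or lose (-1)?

p1 O@[.../XX./.O.]: (0,0)[O../XX./.O.]-1 (0,1)[.O./XX./.O.]-1 (0,2)[..O/XX./.O.]-1 (1,2)[.../XXO/.O.]-1 (2,0)[.../XX./OO.]+1* (2,2)[.../XX./.OO]-1
p2 X@[.../XX./OO.]: (0,0)[X../XX./OO.]-1* (0,1)[.X./XX./OO.]-1 (0,2)[..X/XX./OO.]-1 (1,2)[.../XXX/OO.]-1 (2,2)[.../XX./OOX]-1
p3 O@[X../XX./OO.]: (0,1)[XO./XX./OO.]+1* (0,2)[X.O/XX./OO.]+1 (1,2)[X../XXO/OO.]+1 (2,2)[X../XX./OOO]+1
p4 X@[XO./XX./OO.]: (0,2)[XOX/XX./OO.]-1* (1,2)[XO./XXX/OO.]-1 (2,2)[XO./XX./OOX]-1
p5 O@[XOX/XX./OO.]: (1,2)[XOX/XXO/OO.]+1* (2,2)[XOX/XX./OOO]+1
p6 X@[XOX/XXO/OO.] terminal -1; root [.../XX./.O.] d6

value(.../XX./.O., O) = +1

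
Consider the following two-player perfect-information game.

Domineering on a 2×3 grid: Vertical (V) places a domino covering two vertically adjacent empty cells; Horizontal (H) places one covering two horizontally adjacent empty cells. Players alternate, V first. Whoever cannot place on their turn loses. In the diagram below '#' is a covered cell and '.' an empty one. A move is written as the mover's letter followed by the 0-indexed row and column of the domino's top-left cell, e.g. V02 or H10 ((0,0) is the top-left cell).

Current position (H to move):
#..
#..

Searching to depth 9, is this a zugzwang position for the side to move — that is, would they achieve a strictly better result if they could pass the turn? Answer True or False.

[#../#..] H move#1: H01:+1/###/#..*, H11:+1/#../###
[###/#..] end (terminal -1, V#2); searched #../#.. to 9
pass branch (V moves first from the same position):
  | [#../#..] V move#1: V01:+1/##./##.*, V02:+1/#.#/#.#
  | [##./##.] end (terminal -1, H#2); searched #../#.. to 9
H moving scores +1; H passing scores -1

zugzwang(#../#.., H) = False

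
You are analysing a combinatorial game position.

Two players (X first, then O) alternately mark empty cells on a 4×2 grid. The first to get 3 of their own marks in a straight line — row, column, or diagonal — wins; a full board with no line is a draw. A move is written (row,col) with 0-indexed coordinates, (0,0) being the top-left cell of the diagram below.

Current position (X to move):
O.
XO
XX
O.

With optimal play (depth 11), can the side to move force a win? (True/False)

X winning at [O./XO/XX/O.]: False

p1 X@[O./XO/XX/O.]: (0,1)[OX/XO/XX/O.]+0* (3,1)[O./XO/XX/OX]+0
p2 O@[OX/XO/XX/O.]: (3,1)[OX/XO/XX/OO]+0*
p3 X@[OX/XO/XX/OO] terminal +0; root [O./XO/XX/O.] d11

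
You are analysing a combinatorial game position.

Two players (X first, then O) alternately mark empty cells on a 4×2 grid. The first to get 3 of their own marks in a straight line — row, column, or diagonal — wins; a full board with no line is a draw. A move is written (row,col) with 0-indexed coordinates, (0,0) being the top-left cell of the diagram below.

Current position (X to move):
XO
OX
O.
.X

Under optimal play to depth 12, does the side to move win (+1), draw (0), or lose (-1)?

value(XO/OX/O./.X, X) = +1

p1 X@[XO/OX/O./.X]: (2,1)[XO/OX/OX/.X]+1* (3,0)[XO/OX/O./XX]+0
p2 O@[XO/OX/OX/.X] terminal -1; root [XO/OX/O./.X] d12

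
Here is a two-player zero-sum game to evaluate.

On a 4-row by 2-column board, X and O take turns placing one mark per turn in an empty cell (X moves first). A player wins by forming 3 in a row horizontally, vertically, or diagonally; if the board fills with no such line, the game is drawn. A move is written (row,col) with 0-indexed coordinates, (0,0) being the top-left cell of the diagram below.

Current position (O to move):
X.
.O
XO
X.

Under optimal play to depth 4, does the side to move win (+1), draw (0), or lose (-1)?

[X./.O/XO/X.] O move#1: (0,1):+1/XO/.O/XO/X.*, (1,0):+1/X./OO/XO/X., (3,1):+1/X./.O/XO/XO
[XO/.O/XO/X.] end (terminal -1, X#2); searched X./.O/XO/X. to 4

value(X./.O/XO/X., O) = +1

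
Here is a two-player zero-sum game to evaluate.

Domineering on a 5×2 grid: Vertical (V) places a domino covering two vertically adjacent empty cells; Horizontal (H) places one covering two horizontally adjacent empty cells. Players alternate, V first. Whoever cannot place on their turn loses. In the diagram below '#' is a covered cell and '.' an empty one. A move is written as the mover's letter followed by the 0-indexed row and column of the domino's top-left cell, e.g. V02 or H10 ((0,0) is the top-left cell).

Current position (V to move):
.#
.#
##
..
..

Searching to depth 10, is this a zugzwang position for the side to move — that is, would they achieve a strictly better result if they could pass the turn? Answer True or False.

zugzwang(.#/.#/##/../.., V) = False

[.#/.#/##/../..] V move#1: V00:-1/##/##/##/../.., V30:+1/.#/.#/##/#./#.*, V31:+1/.#/.#/##/.#/.#
[.#/.#/##/#./#.] end (terminal -1, H#2); searched .#/.#/##/../.. to 10
suppose V passes — search the same position with H to move:
pass> [.#/.#/##/../..] H move#1: H30:+1/.#/.#/##/##/..*, H40:+1/.#/.#/##/../##
pass> [.#/.#/##/##/..] V move#2: V00:-1/##/##/##/##/..*
pass> [##/##/##/##/..] H move#3: H40:+1/##/##/##/##/##*
pass> [##/##/##/##/##] end (terminal -1, V#4); searched .#/.#/##/../.. to 10
for V: play +1, pass -1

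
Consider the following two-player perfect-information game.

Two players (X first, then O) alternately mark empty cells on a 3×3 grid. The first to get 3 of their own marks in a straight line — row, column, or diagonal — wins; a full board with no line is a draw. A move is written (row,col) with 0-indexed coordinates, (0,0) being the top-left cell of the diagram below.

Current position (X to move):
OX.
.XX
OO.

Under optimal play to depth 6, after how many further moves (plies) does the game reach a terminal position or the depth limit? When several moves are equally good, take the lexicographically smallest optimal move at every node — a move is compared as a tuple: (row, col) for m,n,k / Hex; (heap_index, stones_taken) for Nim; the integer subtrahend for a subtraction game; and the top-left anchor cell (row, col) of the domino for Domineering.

PV length from [OX./.XX/OO.]: 1 ply

ply 1, X at OX./.XX/OO. | (0,2)=-1→OXX/.XX/OO.; (1,0)=+1→OX./XXX/OO.*; (2,2)=-1→OX./.XX/OOX
ply 2: OX./XXX/OO. is terminal -1 (O); from OX./.XX/OO. depth 6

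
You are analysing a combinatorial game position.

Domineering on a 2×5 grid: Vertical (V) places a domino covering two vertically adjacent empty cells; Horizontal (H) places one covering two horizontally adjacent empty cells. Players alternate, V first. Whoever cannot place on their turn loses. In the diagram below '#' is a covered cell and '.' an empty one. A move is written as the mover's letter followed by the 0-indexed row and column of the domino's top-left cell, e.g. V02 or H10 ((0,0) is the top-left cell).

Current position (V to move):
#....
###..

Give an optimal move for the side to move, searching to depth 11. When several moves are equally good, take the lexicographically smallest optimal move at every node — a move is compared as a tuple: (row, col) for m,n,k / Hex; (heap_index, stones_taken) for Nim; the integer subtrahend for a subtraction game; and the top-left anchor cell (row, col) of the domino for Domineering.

p1 V@[#..../###..]: V03[#..#./####.]+1* V04[#...#/###.#]-1
p2 H@[#..#./####.]: H01[####./####.]-1*
p3 V@[####./####.]: V04[#####/#####]+1*
p4 H@[#####/#####] terminal -1; root [#..../###..] d11

V's best at [#..../###..]: V03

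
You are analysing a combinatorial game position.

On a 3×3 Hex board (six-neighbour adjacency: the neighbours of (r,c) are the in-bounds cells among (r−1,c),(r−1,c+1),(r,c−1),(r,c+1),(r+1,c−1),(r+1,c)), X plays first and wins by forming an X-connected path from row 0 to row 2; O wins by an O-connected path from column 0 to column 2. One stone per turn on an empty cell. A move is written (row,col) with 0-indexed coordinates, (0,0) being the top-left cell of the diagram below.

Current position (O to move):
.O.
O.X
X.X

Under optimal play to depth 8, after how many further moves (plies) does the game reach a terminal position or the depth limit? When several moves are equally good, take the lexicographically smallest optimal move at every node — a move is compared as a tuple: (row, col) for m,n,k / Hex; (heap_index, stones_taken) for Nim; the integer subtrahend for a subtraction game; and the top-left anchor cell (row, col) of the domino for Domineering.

ply 1, O at .O./O.X/X.X | (0,0)=-1→OO./O.X/X.X; (0,2)=+1→.OO/O.X/X.X*; (1,1)=-1→.O./OOX/X.X; (2,1)=-1→.O./O.X/XOX
ply 2: .OO/O.X/X.X is terminal -1 (X); from .O./O.X/X.X depth 8

PV length from [.O./O.X/X.X]: 1 ply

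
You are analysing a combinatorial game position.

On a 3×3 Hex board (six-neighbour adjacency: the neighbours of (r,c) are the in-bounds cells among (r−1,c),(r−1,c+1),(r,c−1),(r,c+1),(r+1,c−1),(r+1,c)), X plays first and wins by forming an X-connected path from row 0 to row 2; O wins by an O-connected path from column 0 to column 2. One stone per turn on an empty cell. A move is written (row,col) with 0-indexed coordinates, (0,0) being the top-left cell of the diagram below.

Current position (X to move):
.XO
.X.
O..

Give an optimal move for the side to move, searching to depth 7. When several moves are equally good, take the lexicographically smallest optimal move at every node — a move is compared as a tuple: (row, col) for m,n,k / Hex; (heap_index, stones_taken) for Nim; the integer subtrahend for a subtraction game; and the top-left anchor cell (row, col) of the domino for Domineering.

[.XO/.X./O..] X move#1: (0,0):-1/XXO/.X./O.., (1,0):-1/.XO/XX./O.., (1,2):+1/.XO/.XX/O..*, (2,1):+1/.XO/.X./OX., (2,2):+1/.XO/.X./O.X
[.XO/.XX/O..] O move#2: (0,0):-1/OXO/.XX/O..*, (1,0):-1/.XO/OXX/O.., (2,1):-1/.XO/.XX/OO., (2,2):-1/.XO/.XX/O.O
[OXO/.XX/O..] X move#3: (1,0):+1/OXO/XXX/O..*, (2,1):+1/OXO/.XX/OX., (2,2):+1/OXO/.XX/O.X
[OXO/XXX/O..] O move#4: (2,1):-1/OXO/XXX/OO.*, (2,2):-1/OXO/XXX/O.O
[OXO/XXX/OO.] X move#5: (2,2):+1/OXO/XXX/OOX*
[OXO/XXX/OOX] end (terminal -1, O#6); searched .XO/.X./O.. to 7

X's best at [.XO/.X./O..]: (1,2)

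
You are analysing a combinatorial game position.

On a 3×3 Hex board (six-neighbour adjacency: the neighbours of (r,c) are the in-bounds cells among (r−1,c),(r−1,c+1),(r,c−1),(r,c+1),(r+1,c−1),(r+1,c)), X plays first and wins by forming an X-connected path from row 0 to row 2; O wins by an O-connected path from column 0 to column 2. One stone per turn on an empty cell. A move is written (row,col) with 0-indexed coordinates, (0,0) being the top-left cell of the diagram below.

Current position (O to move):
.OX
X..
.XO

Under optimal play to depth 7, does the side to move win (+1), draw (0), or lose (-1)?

value(.OX/X../.XO, O) = -1

p1 O@[.OX/X../.XO]: (0,0)[OOX/X../.XO]-1* (1,1)[.OX/XO./.XO]-1 (1,2)[.OX/X.O/.XO]-1 (2,0)[.OX/X../OXO]-1
p2 X@[OOX/X../.XO]: (1,1)[OOX/XX./.XO]+1* (1,2)[OOX/X.X/.XO]+1 (2,0)[OOX/X../XXO]+1
p3 O@[OOX/XX./.XO] terminal -1; root [.OX/X../.XO] d7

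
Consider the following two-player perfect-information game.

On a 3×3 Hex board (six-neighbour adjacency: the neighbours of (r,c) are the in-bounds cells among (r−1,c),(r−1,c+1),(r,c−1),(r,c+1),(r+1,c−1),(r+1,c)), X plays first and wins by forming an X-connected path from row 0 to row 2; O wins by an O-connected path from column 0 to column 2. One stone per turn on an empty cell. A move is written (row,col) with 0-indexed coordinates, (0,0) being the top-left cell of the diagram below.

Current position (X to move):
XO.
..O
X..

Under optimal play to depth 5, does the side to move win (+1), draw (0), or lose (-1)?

p1 X@[XO./..O/X..]: (0,2)[XOX/..O/X..]+1* (1,0)[XO./X.O/X..]+1 (1,1)[XO./.XO/X..]+1 (2,1)[XO./..O/XX.]-1 (2,2)[XO./..O/X.X]-1
p2 O@[XOX/..O/X..]: (1,0)[XOX/O.O/X..]-1* (1,1)[XOX/.OO/X..]-1 (2,1)[XOX/..O/XO.]-1 (2,2)[XOX/..O/X.O]-1
p3 X@[XOX/O.O/X..]: (1,1)[XOX/OXO/X..]+1* (2,1)[XOX/O.O/XX.]-1 (2,2)[XOX/O.O/X.X]-1
p4 O@[XOX/OXO/X..] terminal -1; root [XO./..O/X..] d5

value(XO./..O/X.., X) = +1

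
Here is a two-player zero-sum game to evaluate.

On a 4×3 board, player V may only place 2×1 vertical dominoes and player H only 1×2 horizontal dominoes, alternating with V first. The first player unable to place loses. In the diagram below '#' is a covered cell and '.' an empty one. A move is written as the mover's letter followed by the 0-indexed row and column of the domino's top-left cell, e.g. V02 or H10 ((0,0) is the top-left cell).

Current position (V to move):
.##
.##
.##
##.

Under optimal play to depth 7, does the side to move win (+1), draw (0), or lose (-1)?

[.##/.##/.##/##.] V move#1: V00:+1/###/###/.##/##.*, V10:+1/.##/###/###/##.
[###/###/.##/##.] end (terminal -1, H#2); searched .##/.##/.##/##. to 7

value(.##/.##/.##/##., V) = +1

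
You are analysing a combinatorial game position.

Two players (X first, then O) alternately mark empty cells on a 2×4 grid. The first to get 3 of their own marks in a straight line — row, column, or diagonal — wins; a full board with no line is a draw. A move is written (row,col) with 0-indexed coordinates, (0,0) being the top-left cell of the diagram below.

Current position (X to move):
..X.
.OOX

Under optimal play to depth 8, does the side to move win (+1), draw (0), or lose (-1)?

p1 X@[..X./.OOX]: (0,0)[X.X./.OOX]-1 (0,1)[.XX./.OOX]-1 (0,3)[..XX/.OOX]-1 (1,0)[..X./XOOX]+0*
p2 O@[..X./XOOX]: (0,0)[O.X./XOOX]+0* (0,1)[.OX./XOOX]+0 (0,3)[..XO/XOOX]+0
p3 X@[O.X./XOOX]: (0,1)[OXX./XOOX]+0* (0,3)[O.XX/XOOX]+0
p4 O@[OXX./XOOX]: (0,3)[OXXO/XOOX]+0*
p5 X@[OXXO/XOOX] terminal +0; root [..X./.OOX] d8

value(..X./.OOX, X) = 0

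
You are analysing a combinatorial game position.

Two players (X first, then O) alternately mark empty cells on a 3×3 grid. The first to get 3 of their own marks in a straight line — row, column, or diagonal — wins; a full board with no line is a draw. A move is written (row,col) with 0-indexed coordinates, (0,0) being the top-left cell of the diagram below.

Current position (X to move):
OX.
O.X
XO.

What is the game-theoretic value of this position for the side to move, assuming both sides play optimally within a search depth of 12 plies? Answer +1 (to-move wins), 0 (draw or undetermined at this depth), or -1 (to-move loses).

p1 X@[OX./O.X/XO.]: (0,2)[OXX/O.X/XO.]+1* (1,1)[OX./OXX/XO.]+0 (2,2)[OX./O.X/XOX]+0
p2 O@[OXX/O.X/XO.]: (1,1)[OXX/OOX/XO.]-1* (2,2)[OXX/O.X/XOO]-1
p3 X@[OXX/OOX/XO.]: (2,2)[OXX/OOX/XOX]+1*
p4 O@[OXX/OOX/XOX] terminal -1; root [OX./O.X/XO.] d12

value(OX./O.X/XO., X) = +1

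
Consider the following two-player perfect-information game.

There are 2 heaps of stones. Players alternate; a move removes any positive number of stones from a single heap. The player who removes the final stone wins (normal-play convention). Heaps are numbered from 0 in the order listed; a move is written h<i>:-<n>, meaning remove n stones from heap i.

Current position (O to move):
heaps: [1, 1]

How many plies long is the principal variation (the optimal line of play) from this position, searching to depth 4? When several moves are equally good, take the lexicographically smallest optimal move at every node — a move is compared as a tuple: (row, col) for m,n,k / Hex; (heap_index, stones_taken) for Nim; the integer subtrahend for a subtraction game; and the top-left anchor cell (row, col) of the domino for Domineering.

PV length from [(1,1)]: 2 plies

p1 O@[(1,1)]: h0:-1[(0,1)]-1* h1:-1[(1,0)]-1
p2 X@[(0,1)]: h1:-1[(0,0)]+1*
p3 O@[(0,0)] terminal -1; root [(1,1)] d4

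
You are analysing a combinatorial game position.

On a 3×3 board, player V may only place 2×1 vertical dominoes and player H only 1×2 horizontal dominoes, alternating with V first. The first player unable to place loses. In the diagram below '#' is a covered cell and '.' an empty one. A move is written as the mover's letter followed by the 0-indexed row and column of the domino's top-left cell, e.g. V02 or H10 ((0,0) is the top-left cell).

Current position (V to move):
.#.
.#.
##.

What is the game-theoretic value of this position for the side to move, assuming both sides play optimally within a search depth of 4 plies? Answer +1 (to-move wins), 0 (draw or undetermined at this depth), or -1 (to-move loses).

value(.#./.#./##., V) = +1

p1 V@[.#./.#./##.]: V00[##./##./##.]+1* V02[.##/.##/##.]+1 V12[.#./.##/###]+1
p2 H@[##./##./##.] terminal -1; root [.#./.#./##.] d4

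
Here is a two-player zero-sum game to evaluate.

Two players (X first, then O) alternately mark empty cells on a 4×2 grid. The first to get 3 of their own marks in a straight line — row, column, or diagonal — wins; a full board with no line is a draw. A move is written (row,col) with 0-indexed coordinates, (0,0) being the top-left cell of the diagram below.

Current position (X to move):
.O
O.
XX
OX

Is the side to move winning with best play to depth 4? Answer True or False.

X winning at [.O/O./XX/OX]: True

[.O/O./XX/OX] X move#1: (0,0):+0/XO/O./XX/OX, (1,1):+1/.O/OX/XX/OX*
[.O/OX/XX/OX] end (terminal -1, O#2); searched .O/O./XX/OX to 4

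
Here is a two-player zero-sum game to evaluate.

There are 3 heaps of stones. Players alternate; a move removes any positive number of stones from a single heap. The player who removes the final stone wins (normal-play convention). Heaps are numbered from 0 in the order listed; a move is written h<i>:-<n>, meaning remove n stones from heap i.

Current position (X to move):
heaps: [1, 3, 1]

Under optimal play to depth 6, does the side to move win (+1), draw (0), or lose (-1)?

value((1,3,1), X) = +1

ply 1, X at (1,3,1) | h0:-1=-1→(0,3,1); h1:-1=-1→(1,2,1); h1:-2=-1→(1,1,1); h1:-3=+1→(1,0,1)*; h2:-1=-1→(1,3,0)
ply 2, O at (1,0,1) | h0:-1=-1→(0,0,1)*; h2:-1=-1→(1,0,0)
ply 3, X at (0,0,1) | h2:-1=+1→(0,0,0)*
ply 4: (0,0,0) is terminal -1 (O); from (1,3,1) depth 6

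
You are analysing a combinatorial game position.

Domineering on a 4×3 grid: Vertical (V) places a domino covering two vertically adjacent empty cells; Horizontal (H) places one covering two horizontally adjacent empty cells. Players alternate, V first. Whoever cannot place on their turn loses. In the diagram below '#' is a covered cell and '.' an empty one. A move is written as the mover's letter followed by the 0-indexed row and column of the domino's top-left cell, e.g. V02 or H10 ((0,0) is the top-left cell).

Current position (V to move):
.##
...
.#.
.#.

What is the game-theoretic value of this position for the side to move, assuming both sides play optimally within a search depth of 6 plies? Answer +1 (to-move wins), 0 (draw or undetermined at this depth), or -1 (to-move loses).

ply 1, V at .##/.../.#./.#. | V00=+1→###/#../.#./.#.*; V10=+1→.##/#../##./.#.; V12=+1→.##/..#/.##/.#.; V20=+1→.##/.../##./##.; V22=+1→.##/.../.##/.##
ply 2, H at ###/#../.#./.#. | H11=-1→###/###/.#./.#.*
ply 3, V at ###/###/.#./.#. | V20=+1→###/###/##./##.*; V22=+1→###/###/.##/.##
ply 4: ###/###/##./##. is terminal -1 (H); from .##/.../.#./.#. depth 6

value(.##/.../.#./.#., V) = +1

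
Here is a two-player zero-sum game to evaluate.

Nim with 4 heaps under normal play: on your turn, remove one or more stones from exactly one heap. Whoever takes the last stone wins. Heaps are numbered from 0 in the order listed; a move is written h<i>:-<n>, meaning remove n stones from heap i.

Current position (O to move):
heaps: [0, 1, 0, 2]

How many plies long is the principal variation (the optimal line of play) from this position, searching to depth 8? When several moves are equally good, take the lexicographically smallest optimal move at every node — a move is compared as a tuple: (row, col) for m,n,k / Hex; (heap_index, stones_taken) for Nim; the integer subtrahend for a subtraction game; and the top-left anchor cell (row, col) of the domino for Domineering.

PV length from [(0,1,0,2)]: 3 plies

[(0,1,0,2)] O move#1: h1:-1:-1/(0,0,0,2), h3:-1:+1/(0,1,0,1)*, h3:-2:-1/(0,1,0,0)
[(0,1,0,1)] X move#2: h1:-1:-1/(0,0,0,1)*, h3:-1:-1/(0,1,0,0)
[(0,0,0,1)] O move#3: h3:-1:+1/(0,0,0,0)*
[(0,0,0,0)] end (terminal -1, X#4); searched (0,1,0,2) to 8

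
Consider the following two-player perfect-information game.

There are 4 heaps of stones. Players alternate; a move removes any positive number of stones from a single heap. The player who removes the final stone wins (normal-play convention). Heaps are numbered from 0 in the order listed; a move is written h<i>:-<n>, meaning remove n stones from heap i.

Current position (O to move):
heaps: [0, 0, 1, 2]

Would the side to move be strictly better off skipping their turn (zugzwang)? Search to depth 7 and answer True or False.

zugzwang((0,0,1,2), O) = False

[(0,0,1,2)] O move#1: h2:-1:-1/(0,0,0,2), h3:-1:+1/(0,0,1,1)*, h3:-2:-1/(0,0,1,0)
[(0,0,1,1)] X move#2: h2:-1:-1/(0,0,0,1)*, h3:-1:-1/(0,0,1,0)
[(0,0,0,1)] O move#3: h3:-1:+1/(0,0,0,0)*
[(0,0,0,0)] end (terminal -1, X#4); searched (0,0,1,2) to 7
if O skipped the turn, X would face:
~ [(0,0,1,2)] X move#1: h2:-1:-1/(0,0,0,2), h3:-1:+1/(0,0,1,1)*, h3:-2:-1/(0,0,1,0)
~ [(0,0,1,1)] O move#2: h2:-1:-1/(0,0,0,1)*, h3:-1:-1/(0,0,1,0)
~ [(0,0,0,1)] X move#3: h3:-1:+1/(0,0,0,0)*
~ [(0,0,0,0)] end (terminal -1, O#4); searched (0,0,1,2) to 7
compare (O): move=+1 vs pass=-1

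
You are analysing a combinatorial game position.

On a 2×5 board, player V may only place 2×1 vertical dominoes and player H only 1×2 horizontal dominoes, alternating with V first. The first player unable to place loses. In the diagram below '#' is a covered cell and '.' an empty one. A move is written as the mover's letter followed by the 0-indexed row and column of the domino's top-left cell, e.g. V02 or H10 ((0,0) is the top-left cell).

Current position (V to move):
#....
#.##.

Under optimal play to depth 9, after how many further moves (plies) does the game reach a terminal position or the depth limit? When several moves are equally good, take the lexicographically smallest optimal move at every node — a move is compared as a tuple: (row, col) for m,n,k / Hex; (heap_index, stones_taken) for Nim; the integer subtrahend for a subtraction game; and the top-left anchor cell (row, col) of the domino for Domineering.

p1 V@[#..../#.##.]: V01[##.../####.]-1* V04[#...#/#.###]-1
p2 H@[##.../####.]: H02[####./####.]-1 H03[##.##/####.]+1*
p3 V@[##.##/####.] terminal -1; root [#..../#.##.] d9

PV length from [#..../#.##.]: 2 plies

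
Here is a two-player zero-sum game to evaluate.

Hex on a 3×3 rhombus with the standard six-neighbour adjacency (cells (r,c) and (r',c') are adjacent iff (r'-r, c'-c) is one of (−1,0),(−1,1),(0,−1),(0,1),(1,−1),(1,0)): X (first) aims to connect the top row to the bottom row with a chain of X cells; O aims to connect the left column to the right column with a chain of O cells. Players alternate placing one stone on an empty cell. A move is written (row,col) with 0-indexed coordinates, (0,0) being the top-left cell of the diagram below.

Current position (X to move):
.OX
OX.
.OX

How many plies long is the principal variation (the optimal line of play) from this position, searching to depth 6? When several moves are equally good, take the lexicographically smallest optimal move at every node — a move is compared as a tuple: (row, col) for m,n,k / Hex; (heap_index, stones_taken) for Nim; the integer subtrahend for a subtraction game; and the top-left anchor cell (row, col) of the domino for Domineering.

[.OX/OX./.OX] X move#1: (0,0):+1/XOX/OX./.OX*, (1,2):+1/.OX/OXX/.OX, (2,0):+1/.OX/OX./XOX
[XOX/OX./.OX] O move#2: (1,2):-1/XOX/OXO/.OX*, (2,0):-1/XOX/OX./OOX
[XOX/OXO/.OX] X move#3: (2,0):+1/XOX/OXO/XOX*
[XOX/OXO/XOX] end (terminal -1, O#4); searched .OX/OX./.OX to 6

PV length from [.OX/OX./.OX]: 3 plies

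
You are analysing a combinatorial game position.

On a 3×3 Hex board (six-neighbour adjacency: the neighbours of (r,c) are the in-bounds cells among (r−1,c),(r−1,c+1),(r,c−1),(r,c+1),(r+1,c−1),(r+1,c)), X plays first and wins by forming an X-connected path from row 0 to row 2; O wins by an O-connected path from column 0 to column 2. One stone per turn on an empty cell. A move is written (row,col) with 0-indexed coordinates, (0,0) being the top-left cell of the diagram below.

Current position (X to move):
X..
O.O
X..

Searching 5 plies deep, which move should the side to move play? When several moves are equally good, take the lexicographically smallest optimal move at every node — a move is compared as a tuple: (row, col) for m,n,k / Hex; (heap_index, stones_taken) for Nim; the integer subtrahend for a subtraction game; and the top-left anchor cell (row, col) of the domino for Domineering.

X's best at [X../O.O/X..]: (1,1)

ply 1, X at X../O.O/X.. | (0,1)=-1→XX./O.O/X..; (0,2)=-1→X.X/O.O/X..; (1,1)=+1→X../OXO/X..*; (2,1)=-1→X../O.O/XX.; (2,2)=-1→X../O.O/X.X
ply 2, O at X../OXO/X.. | (0,1)=-1→XO./OXO/X..*; (0,2)=-1→X.O/OXO/X..; (2,1)=-1→X../OXO/XO.; (2,2)=-1→X../OXO/X.O
ply 3, X at XO./OXO/X.. | (0,2)=+1→XOX/OXO/X..*; (2,1)=-1→XO./OXO/XX.; (2,2)=-1→XO./OXO/X.X
ply 4: XOX/OXO/X.. is terminal -1 (O); from X../O.O/X.. depth 5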